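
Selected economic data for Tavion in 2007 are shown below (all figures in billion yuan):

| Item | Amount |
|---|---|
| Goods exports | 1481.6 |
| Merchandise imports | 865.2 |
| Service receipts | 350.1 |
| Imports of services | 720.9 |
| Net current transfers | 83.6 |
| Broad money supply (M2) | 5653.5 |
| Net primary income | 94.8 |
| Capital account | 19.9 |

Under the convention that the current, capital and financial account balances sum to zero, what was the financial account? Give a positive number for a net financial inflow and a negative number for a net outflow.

-443.9

Goods balance = 1481.6 - 865.2 = 616.4
Services balance = 350.1 - 720.9 = -370.8
Trade balance (goods + services) = 616.4 + (-370.8) = 245.6
Net primary income = 94.8
Net secondary income = 83.6
Current account = 245.6 + 94.8 + 83.6 = 424.0
Financial account = -(424.0 + 19.9) = -443.9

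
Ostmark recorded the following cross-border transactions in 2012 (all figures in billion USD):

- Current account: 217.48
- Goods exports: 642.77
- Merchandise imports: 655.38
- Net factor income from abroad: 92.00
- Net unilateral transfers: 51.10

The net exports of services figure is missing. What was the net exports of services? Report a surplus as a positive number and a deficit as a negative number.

86.99

Current account = goods balance + services balance + net primary income + net secondary income
Sum of the known components = 130.49
Net exports of services = CA - (known components) = 217.48 - 130.49 = 86.99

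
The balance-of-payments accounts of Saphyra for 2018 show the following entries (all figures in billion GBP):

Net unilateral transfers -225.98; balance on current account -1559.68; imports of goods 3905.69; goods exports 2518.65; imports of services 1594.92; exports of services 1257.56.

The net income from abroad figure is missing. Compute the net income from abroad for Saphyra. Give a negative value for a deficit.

Current account = goods balance + services balance + net primary income + net secondary income
Sum of the known components = -1950.38
Net income from abroad = CA - (known components) = -1559.68 - (-1950.38) = 390.70

390.70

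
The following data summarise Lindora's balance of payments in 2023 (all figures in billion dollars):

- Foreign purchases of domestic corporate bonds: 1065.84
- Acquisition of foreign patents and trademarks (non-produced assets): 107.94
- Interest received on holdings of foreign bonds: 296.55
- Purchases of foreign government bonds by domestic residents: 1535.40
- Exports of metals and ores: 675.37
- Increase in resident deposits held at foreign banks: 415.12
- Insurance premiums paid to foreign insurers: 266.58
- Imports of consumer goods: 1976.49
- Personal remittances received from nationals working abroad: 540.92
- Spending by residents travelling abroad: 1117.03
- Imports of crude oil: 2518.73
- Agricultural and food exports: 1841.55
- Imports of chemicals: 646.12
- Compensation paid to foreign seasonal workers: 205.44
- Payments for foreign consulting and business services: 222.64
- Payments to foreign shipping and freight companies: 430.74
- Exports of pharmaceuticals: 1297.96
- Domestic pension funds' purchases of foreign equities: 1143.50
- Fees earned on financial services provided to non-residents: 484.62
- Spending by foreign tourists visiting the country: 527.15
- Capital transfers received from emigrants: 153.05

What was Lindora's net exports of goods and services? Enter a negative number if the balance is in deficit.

-2351.68

Goods: -646.12 + 1841.55 + 675.37 - 1976.49 - 2518.73 + 1297.96 = -1326.46
Services: -222.64 + 484.62 - 1117.03 + 527.15 - 430.74 - 266.58 = -1025.22
Trade balance = -1326.46 + (-1025.22) = -2351.68
(Excluded from the trade balance — financial account: foreign purchases of domestic corporate bonds 1065.84, purchases of foreign government bonds by domestic residents 1535.40, increase in resident deposits held at foreign banks 415.12, domestic pension funds' purchases of foreign equities 1143.50; capital account: acquisition of foreign patents and trademarks (non-produced assets) 107.94, capital transfers received from emigrants 153.05; primary income: interest received on holdings of foreign bonds 296.55, compensation paid to foreign seasonal workers 205.44; secondary income: personal remittances received from nationals working abroad 540.92.)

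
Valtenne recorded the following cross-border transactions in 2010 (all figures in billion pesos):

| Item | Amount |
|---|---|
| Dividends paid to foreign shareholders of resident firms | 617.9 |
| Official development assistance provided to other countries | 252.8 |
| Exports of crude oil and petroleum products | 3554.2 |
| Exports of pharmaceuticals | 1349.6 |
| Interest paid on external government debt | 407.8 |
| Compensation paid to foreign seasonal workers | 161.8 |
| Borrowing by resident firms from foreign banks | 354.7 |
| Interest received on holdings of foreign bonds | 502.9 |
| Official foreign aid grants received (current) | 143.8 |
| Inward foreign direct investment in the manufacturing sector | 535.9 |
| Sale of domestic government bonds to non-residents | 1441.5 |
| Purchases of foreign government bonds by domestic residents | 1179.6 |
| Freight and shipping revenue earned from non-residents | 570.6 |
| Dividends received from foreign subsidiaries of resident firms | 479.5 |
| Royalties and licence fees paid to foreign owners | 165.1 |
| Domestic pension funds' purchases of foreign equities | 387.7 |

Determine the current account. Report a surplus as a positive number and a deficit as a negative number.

4995.2

Goods: 1349.6 + 3554.2 = 4903.8
Services: -165.1 + 570.6 = 405.5
Primary income: -407.8 + 502.9 + 479.5 - 617.9 - 161.8 = -205.1
Secondary income: -252.8 + 143.8 = -109.0
Current account = 4903.8 + 405.5 + (-205.1) + (-109.0) = 4995.2
(Excluded from the current account — financial account: borrowing by resident firms from foreign banks 354.7, inward foreign direct investment in the manufacturing sector 535.9, sale of domestic government bonds to non-residents 1441.5, purchases of foreign government bonds by domestic residents 1179.6, domestic pension funds' purchases of foreign equities 387.7.)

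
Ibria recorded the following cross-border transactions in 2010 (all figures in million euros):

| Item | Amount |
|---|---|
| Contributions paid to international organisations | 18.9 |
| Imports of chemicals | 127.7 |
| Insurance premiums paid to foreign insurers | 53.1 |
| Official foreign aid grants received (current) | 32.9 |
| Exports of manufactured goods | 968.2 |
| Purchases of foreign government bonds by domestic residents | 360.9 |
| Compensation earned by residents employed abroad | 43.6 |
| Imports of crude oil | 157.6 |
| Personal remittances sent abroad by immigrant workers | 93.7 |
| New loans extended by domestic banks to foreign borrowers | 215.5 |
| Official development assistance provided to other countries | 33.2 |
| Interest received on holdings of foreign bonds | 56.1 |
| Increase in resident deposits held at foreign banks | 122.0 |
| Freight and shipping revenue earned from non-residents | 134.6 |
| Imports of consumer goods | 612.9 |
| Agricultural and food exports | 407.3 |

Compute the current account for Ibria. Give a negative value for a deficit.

Goods: -157.6 - 612.9 - 127.7 + 407.3 + 968.2 = 477.3
Services: -53.1 + 134.6 = 81.5
Primary income: 56.1 + 43.6 = 99.7
Secondary income: -93.7 - 18.9 + 32.9 - 33.2 = -112.9
Current account = 477.3 + 81.5 + 99.7 + (-112.9) = 545.6
(Excluded from the current account — financial account: purchases of foreign government bonds by domestic residents 360.9, new loans extended by domestic banks to foreign borrowers 215.5, increase in resident deposits held at foreign banks 122.0.)

545.6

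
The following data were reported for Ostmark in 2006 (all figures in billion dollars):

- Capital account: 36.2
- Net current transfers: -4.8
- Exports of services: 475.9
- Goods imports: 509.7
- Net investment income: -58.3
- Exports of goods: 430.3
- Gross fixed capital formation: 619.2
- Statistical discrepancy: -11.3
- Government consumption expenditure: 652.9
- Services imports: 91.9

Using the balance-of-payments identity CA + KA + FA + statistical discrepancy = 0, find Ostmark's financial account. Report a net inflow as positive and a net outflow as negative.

-266.4

Goods balance = 430.3 - 509.7 = -79.4
Services balance = 475.9 - 91.9 = 384.0
Trade balance (goods + services) = -79.4 + 384.0 = 304.6
Net primary income = -58.3
Net secondary income = -4.8
Current account = 304.6 + (-58.3) + (-4.8) = 241.5
Financial account = -(241.5 + 36.2 + (-11.3)) = -266.4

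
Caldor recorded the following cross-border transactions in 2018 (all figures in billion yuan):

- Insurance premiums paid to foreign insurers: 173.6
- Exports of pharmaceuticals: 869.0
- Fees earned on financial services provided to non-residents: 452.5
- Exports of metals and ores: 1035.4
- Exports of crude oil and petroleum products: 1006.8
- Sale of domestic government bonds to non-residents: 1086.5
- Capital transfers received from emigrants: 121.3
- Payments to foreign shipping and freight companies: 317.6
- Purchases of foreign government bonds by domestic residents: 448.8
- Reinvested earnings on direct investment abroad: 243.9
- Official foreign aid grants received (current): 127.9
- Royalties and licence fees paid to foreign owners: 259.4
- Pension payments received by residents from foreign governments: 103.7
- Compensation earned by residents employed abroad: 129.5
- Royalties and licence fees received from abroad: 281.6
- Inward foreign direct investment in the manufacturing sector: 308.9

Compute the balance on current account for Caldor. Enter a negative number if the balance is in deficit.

Goods: 1006.8 + 869.0 + 1035.4 = 2911.2
Services: 281.6 - 259.4 - 317.6 - 173.6 + 452.5 = -16.5
Primary income: 243.9 + 129.5 = 373.4
Secondary income: 103.7 + 127.9 = 231.6
Current account = 2911.2 + (-16.5) + 373.4 + 231.6 = 3499.7
(Excluded from the current account — financial account: sale of domestic government bonds to non-residents 1086.5, purchases of foreign government bonds by domestic residents 448.8, inward foreign direct investment in the manufacturing sector 308.9; capital account: capital transfers received from emigrants 121.3.)

3499.7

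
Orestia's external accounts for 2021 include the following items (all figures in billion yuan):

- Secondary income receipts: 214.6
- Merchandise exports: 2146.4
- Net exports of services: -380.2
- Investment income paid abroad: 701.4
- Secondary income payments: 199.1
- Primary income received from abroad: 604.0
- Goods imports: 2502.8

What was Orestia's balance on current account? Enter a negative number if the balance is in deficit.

-818.5

Goods balance = 2146.4 - 2502.8 = -356.4
Services balance = -380.2
Trade balance (goods + services) = -356.4 + (-380.2) = -736.6
Net primary income = 604.0 - 701.4 = -97.4
Net secondary income = 214.6 - 199.1 = 15.5
Current account = -736.6 + (-97.4) + 15.5 = -818.5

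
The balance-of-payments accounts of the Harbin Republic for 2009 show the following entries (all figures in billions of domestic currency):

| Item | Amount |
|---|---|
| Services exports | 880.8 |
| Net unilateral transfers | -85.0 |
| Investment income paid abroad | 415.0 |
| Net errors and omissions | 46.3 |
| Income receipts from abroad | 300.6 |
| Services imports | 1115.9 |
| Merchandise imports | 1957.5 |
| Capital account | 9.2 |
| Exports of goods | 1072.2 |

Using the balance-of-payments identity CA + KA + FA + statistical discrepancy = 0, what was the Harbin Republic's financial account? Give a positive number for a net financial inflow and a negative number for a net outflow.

1264.3

Goods balance = 1072.2 - 1957.5 = -885.3
Services balance = 880.8 - 1115.9 = -235.1
Trade balance (goods + services) = -885.3 + (-235.1) = -1120.4
Net primary income = 300.6 - 415.0 = -114.4
Net secondary income = -85.0
Current account = -1120.4 + (-114.4) + (-85.0) = -1319.8
Financial account = -(-1319.8 + 9.2 + 46.3) = 1264.3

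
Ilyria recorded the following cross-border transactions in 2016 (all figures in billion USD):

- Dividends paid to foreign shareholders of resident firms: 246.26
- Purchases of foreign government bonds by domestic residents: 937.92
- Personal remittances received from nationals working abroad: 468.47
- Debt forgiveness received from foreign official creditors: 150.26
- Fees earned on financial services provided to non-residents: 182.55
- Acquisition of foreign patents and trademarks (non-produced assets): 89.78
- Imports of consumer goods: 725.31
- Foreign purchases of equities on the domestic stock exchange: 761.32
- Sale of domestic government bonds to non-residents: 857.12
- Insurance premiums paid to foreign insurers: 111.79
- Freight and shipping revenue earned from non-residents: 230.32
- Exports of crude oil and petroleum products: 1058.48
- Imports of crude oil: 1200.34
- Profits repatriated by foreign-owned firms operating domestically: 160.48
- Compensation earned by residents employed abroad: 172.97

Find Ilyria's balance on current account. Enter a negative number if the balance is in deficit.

Goods: 1058.48 - 1200.34 - 725.31 = -867.17
Services: 182.55 - 111.79 + 230.32 = 301.08
Primary income: -246.26 - 160.48 + 172.97 = -233.77
Secondary income: 468.47
Current account = (-867.17) + 301.08 + (-233.77) + 468.47 = -331.39
(Excluded from the current account — financial account: purchases of foreign government bonds by domestic residents 937.92, foreign purchases of equities on the domestic stock exchange 761.32, sale of domestic government bonds to non-residents 857.12; capital account: debt forgiveness received from foreign official creditors 150.26, acquisition of foreign patents and trademarks (non-produced assets) 89.78.)

-331.39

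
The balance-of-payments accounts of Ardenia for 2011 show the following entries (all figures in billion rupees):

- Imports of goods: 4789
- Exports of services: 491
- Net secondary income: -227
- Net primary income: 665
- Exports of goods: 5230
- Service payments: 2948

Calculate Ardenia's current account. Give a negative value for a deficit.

Goods balance = 5230 - 4789 = 441
Services balance = 491 - 2948 = -2457
Trade balance (goods + services) = 441 + (-2457) = -2016
Net primary income = 665
Net secondary income = -227
Current account = -2016 + 665 + (-227) = -1578

-1578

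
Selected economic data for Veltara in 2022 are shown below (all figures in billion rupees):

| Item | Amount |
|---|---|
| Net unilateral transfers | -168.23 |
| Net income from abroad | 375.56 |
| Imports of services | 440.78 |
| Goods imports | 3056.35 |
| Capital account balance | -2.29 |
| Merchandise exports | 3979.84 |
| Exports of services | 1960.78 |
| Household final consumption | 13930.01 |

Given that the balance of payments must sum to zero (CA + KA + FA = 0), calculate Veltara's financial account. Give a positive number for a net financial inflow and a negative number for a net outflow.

Goods balance = 3979.84 - 3056.35 = 923.49
Services balance = 1960.78 - 440.78 = 1520.00
Trade balance (goods + services) = 923.49 + 1520.00 = 2443.49
Net primary income = 375.56
Net secondary income = -168.23
Current account = 2443.49 + 375.56 + (-168.23) = 2650.82
Financial account = -(2650.82 + (-2.29)) = -2648.53

-2648.53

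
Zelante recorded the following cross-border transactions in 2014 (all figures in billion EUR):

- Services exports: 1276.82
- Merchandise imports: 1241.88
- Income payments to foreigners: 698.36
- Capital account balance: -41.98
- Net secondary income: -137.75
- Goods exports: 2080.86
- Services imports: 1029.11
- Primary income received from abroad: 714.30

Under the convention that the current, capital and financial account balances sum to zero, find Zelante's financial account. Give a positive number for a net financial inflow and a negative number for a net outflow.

-922.90

Goods balance = 2080.86 - 1241.88 = 838.98
Services balance = 1276.82 - 1029.11 = 247.71
Trade balance (goods + services) = 838.98 + 247.71 = 1086.69
Net primary income = 714.30 - 698.36 = 15.94
Net secondary income = -137.75
Current account = 1086.69 + 15.94 + (-137.75) = 964.88
Financial account = -(964.88 + (-41.98)) = -922.90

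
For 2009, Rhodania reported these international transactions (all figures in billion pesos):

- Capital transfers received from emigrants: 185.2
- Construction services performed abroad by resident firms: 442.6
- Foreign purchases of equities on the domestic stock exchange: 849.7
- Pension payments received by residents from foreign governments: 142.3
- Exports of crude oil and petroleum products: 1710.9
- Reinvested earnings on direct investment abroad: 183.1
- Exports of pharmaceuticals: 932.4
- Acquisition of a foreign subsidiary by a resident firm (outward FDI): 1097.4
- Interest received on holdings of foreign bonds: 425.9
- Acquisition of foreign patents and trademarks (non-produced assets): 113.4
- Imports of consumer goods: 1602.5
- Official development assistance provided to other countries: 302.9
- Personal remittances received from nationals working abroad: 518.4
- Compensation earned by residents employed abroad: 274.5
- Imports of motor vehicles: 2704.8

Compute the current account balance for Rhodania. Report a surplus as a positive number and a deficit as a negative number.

19.9

Goods: -2704.8 + 1710.9 - 1602.5 + 932.4 = -1664.0
Services: 442.6
Primary income: 274.5 + 425.9 + 183.1 = 883.5
Secondary income: 142.3 - 302.9 + 518.4 = 357.8
Current account = (-1664.0) + 442.6 + 883.5 + 357.8 = 19.9
(Excluded from the current account — capital account: capital transfers received from emigrants 185.2, acquisition of foreign patents and trademarks (non-produced assets) 113.4; financial account: foreign purchases of equities on the domestic stock exchange 849.7, acquisition of a foreign subsidiary by a resident firm (outward FDI) 1097.4.)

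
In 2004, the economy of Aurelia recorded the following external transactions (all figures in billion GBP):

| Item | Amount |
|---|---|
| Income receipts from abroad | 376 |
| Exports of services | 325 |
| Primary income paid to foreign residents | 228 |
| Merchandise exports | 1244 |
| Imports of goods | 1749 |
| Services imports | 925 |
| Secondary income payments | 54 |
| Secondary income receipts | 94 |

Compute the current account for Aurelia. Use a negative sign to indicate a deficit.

-917

Goods balance = 1244 - 1749 = -505
Services balance = 325 - 925 = -600
Trade balance (goods + services) = -505 + (-600) = -1105
Net primary income = 376 - 228 = 148
Net secondary income = 94 - 54 = 40
Current account = -1105 + 148 + 40 = -917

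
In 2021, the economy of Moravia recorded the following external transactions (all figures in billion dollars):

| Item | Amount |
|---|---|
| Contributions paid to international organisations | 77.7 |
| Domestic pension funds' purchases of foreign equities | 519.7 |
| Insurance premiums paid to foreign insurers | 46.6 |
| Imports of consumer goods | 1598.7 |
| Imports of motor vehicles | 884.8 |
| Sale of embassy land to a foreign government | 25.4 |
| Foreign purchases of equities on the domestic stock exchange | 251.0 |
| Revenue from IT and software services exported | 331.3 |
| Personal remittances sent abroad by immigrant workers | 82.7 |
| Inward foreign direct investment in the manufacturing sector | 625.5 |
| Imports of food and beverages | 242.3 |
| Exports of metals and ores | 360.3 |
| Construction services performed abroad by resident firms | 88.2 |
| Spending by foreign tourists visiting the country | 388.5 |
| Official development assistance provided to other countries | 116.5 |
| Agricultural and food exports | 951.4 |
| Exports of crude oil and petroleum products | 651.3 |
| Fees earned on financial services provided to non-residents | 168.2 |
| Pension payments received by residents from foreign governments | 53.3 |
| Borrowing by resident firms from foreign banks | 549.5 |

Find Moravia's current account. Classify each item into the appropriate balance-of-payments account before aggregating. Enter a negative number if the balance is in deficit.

Goods: -1598.7 - 884.8 - 242.3 + 951.4 + 360.3 + 651.3 = -762.8
Services: 331.3 + 168.2 + 388.5 - 46.6 + 88.2 = 929.6
Secondary income: 53.3 - 82.7 - 77.7 - 116.5 = -223.6
Current account = (-762.8) + 929.6 + (-223.6) = -56.8
(Excluded from the current account — financial account: domestic pension funds' purchases of foreign equities 519.7, foreign purchases of equities on the domestic stock exchange 251.0, inward foreign direct investment in the manufacturing sector 625.5, borrowing by resident firms from foreign banks 549.5; capital account: sale of embassy land to a foreign government 25.4.)

-56.8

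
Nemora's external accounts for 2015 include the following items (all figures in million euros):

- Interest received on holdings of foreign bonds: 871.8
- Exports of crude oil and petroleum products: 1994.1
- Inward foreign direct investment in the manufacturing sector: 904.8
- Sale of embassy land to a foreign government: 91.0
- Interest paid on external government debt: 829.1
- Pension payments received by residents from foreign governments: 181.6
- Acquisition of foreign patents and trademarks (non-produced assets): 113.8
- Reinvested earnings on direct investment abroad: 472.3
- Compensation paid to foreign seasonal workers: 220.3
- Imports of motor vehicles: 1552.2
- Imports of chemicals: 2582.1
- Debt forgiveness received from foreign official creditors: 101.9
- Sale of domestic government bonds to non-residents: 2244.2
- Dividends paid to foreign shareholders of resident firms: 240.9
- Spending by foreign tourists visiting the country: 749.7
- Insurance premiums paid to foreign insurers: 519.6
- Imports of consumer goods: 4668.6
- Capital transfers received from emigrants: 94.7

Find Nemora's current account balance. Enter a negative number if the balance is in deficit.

-6343.3

Goods: -2582.1 + 1994.1 - 1552.2 - 4668.6 = -6808.8
Services: 749.7 - 519.6 = 230.1
Primary income: -829.1 - 220.3 + 472.3 - 240.9 + 871.8 = 53.8
Secondary income: 181.6
Current account = (-6808.8) + 230.1 + 53.8 + 181.6 = -6343.3
(Excluded from the current account — financial account: inward foreign direct investment in the manufacturing sector 904.8, sale of domestic government bonds to non-residents 2244.2; capital account: sale of embassy land to a foreign government 91.0, acquisition of foreign patents and trademarks (non-produced assets) 113.8, debt forgiveness received from foreign official creditors 101.9, capital transfers received from emigrants 94.7.)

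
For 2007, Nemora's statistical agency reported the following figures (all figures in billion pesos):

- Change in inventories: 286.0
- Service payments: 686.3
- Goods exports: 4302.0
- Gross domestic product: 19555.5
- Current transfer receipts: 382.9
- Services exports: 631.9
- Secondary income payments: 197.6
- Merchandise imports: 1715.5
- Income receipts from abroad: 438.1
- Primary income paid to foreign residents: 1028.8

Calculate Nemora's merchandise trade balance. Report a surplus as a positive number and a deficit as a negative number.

2586.5

Goods balance = 4302.0 - 1715.5 = 2586.5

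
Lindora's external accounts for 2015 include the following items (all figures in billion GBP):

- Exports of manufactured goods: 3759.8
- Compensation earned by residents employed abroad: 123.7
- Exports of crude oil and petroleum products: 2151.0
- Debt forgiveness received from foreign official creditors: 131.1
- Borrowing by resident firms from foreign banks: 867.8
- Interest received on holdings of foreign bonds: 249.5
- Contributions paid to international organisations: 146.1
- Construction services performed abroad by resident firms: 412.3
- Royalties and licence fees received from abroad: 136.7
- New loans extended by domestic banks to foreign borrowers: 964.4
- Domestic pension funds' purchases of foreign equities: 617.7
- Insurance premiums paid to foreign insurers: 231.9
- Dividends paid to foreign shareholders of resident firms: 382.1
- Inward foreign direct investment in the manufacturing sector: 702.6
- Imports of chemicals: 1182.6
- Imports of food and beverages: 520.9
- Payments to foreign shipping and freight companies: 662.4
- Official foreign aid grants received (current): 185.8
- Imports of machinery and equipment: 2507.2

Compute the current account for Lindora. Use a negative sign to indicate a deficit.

Goods: -1182.6 - 2507.2 + 2151.0 + 3759.8 - 520.9 = 1700.1
Services: -231.9 - 662.4 + 136.7 + 412.3 = -345.3
Primary income: 123.7 + 249.5 - 382.1 = -8.9
Secondary income: 185.8 - 146.1 = 39.7
Current account = 1700.1 + (-345.3) + (-8.9) + 39.7 = 1385.6
(Excluded from the current account — capital account: debt forgiveness received from foreign official creditors 131.1; financial account: borrowing by resident firms from foreign banks 867.8, new loans extended by domestic banks to foreign borrowers 964.4, domestic pension funds' purchases of foreign equities 617.7, inward foreign direct investment in the manufacturing sector 702.6.)

1385.6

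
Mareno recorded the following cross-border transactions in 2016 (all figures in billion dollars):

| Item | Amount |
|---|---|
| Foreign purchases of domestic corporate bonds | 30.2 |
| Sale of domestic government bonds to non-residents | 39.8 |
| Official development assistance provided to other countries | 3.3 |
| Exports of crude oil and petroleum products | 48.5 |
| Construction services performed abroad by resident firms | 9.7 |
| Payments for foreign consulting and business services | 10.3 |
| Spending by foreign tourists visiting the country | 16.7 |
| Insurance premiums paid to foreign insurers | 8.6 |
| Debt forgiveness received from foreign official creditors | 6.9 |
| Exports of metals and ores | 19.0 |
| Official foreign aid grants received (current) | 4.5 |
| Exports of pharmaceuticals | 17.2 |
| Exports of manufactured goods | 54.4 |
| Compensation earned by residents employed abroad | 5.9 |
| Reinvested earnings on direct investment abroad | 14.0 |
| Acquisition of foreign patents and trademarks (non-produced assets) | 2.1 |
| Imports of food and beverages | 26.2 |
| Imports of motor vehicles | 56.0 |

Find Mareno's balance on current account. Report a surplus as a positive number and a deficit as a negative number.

85.5

Goods: 54.4 + 48.5 - 56.0 - 26.2 + 19.0 + 17.2 = 56.9
Services: -8.6 + 9.7 + 16.7 - 10.3 = 7.5
Primary income: 5.9 + 14.0 = 19.9
Secondary income: -3.3 + 4.5 = 1.2
Current account = 56.9 + 7.5 + 19.9 + 1.2 = 85.5
(Excluded from the current account — financial account: foreign purchases of domestic corporate bonds 30.2, sale of domestic government bonds to non-residents 39.8; capital account: debt forgiveness received from foreign official creditors 6.9, acquisition of foreign patents and trademarks (non-produced assets) 2.1.)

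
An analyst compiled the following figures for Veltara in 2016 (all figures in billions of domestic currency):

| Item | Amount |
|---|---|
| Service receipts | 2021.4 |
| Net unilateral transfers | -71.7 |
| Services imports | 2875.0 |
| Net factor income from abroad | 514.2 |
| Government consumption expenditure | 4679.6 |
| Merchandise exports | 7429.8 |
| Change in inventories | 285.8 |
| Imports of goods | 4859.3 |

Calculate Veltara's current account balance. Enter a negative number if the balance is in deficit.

2159.4

Goods balance = 7429.8 - 4859.3 = 2570.5
Services balance = 2021.4 - 2875.0 = -853.6
Trade balance (goods + services) = 2570.5 + (-853.6) = 1716.9
Net primary income = 514.2
Net secondary income = -71.7
Current account = 1716.9 + 514.2 + (-71.7) = 2159.4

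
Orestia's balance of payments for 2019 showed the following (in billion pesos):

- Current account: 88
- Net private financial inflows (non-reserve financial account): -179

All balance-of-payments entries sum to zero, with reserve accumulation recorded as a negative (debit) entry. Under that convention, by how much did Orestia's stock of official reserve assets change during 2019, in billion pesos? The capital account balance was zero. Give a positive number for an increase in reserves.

-91

Official reserve transactions balance = -(88 + (-179)) = 91
An accumulation of reserves is recorded as a debit (negative entry), so the change in the stock of reserves is the negative of that balance.
Change in official reserves = -(91) = -91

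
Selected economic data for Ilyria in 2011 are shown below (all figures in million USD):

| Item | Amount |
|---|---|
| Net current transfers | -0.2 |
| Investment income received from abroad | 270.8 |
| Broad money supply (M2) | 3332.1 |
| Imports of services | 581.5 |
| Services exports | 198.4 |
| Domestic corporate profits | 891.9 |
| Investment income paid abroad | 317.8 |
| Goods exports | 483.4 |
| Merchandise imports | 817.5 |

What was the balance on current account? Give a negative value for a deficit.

Goods balance = 483.4 - 817.5 = -334.1
Services balance = 198.4 - 581.5 = -383.1
Trade balance (goods + services) = -334.1 + (-383.1) = -717.2
Net primary income = 270.8 - 317.8 = -47.0
Net secondary income = -0.2
Current account = -717.2 + (-47.0) + (-0.2) = -764.4

-764.4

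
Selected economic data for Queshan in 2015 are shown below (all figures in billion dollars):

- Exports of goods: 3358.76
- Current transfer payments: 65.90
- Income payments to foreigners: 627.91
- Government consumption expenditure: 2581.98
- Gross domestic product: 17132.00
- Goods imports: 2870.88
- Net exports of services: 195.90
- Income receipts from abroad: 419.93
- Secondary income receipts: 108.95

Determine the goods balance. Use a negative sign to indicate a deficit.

Goods balance = 3358.76 - 2870.88 = 487.88

487.88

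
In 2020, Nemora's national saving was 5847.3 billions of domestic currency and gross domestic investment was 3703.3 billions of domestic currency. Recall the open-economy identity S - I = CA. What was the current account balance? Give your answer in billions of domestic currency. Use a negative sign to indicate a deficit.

2144.0

CA = S - I = 5847.3 - 3703.3 = 2144.0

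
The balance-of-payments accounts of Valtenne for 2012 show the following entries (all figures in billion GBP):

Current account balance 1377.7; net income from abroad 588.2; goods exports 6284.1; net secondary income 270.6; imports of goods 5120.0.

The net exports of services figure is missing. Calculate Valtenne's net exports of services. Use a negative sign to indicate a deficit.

-645.2

Current account = goods balance + services balance + net primary income + net secondary income
Sum of the known components = 2022.9
Net exports of services = CA - (known components) = 1377.7 - 2022.9 = -645.2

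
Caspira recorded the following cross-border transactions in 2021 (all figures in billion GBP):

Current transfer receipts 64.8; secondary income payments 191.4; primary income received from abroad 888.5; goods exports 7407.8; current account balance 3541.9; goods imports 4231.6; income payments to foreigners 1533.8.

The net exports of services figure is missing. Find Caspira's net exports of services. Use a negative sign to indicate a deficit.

Current account = goods balance + services balance + net primary income + net secondary income
Sum of the known components = 2404.3
Net exports of services = CA - (known components) = 3541.9 - 2404.3 = 1137.6

1137.6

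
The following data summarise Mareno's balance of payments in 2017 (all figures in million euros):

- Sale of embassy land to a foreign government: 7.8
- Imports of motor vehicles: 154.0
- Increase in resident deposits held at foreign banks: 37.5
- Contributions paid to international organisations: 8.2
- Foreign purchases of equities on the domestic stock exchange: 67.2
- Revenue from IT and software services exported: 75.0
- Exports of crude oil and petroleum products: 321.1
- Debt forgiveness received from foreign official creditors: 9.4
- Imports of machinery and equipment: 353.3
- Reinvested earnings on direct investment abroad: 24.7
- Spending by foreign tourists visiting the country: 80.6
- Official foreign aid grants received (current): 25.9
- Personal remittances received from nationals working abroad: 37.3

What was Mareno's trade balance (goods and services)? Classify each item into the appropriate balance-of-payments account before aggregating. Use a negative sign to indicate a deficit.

-30.6

Goods: -353.3 - 154.0 + 321.1 = -186.2
Services: 75.0 + 80.6 = 155.6
Trade balance = -186.2 + 155.6 = -30.6
(Excluded from the trade balance — capital account: sale of embassy land to a foreign government 7.8, debt forgiveness received from foreign official creditors 9.4; financial account: increase in resident deposits held at foreign banks 37.5, foreign purchases of equities on the domestic stock exchange 67.2; secondary income: contributions paid to international organisations 8.2, official foreign aid grants received (current) 25.9, personal remittances received from nationals working abroad 37.3; primary income: reinvested earnings on direct investment abroad 24.7.)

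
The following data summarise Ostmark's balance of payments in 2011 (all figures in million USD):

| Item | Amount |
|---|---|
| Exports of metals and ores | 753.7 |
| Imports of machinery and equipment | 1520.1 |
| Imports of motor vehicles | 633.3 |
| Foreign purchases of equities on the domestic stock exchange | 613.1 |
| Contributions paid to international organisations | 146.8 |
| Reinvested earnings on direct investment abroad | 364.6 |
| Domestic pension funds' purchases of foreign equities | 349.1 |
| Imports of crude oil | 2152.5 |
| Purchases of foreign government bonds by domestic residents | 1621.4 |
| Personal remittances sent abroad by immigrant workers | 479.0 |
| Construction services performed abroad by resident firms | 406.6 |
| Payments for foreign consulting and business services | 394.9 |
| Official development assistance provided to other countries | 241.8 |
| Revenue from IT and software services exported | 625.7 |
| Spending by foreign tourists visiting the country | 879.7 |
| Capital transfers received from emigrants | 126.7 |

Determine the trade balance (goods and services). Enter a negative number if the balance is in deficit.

Goods: -1520.1 + 753.7 - 2152.5 - 633.3 = -3552.2
Services: 406.6 + 625.7 + 879.7 - 394.9 = 1517.1
Trade balance = -3552.2 + 1517.1 = -2035.1
(Excluded from the trade balance — financial account: foreign purchases of equities on the domestic stock exchange 613.1, domestic pension funds' purchases of foreign equities 349.1, purchases of foreign government bonds by domestic residents 1621.4; secondary income: contributions paid to international organisations 146.8, personal remittances sent abroad by immigrant workers 479.0, official development assistance provided to other countries 241.8; primary income: reinvested earnings on direct investment abroad 364.6; capital account: capital transfers received from emigrants 126.7.)

-2035.1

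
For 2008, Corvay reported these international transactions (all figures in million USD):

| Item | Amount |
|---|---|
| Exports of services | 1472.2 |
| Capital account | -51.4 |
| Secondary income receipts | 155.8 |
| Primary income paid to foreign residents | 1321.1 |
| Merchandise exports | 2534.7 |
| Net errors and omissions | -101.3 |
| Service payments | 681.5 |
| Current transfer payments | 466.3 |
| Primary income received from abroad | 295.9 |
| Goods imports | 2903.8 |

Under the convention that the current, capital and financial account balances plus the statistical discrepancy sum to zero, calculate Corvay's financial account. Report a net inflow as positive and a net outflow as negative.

Goods balance = 2534.7 - 2903.8 = -369.1
Services balance = 1472.2 - 681.5 = 790.7
Trade balance (goods + services) = -369.1 + 790.7 = 421.6
Net primary income = 295.9 - 1321.1 = -1025.2
Net secondary income = 155.8 - 466.3 = -310.5
Current account = 421.6 + (-1025.2) + (-310.5) = -914.1
Financial account = -(-914.1 + (-51.4) + (-101.3)) = 1066.8

1066.8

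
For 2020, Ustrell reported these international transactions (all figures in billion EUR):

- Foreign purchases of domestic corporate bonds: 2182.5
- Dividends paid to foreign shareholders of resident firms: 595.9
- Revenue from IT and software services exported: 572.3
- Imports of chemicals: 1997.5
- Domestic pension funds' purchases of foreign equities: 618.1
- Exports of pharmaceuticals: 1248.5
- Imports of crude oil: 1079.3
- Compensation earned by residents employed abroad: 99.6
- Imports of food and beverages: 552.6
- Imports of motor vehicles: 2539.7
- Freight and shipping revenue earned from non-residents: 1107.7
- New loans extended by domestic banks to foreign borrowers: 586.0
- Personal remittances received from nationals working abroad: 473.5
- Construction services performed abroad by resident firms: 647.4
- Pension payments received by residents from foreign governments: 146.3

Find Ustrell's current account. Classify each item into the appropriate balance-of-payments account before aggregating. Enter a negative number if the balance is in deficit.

-2469.7

Goods: -552.6 - 1997.5 - 2539.7 + 1248.5 - 1079.3 = -4920.6
Services: 1107.7 + 572.3 + 647.4 = 2327.4
Primary income: 99.6 - 595.9 = -496.3
Secondary income: 146.3 + 473.5 = 619.8
Current account = (-4920.6) + 2327.4 + (-496.3) + 619.8 = -2469.7
(Excluded from the current account — financial account: foreign purchases of domestic corporate bonds 2182.5, domestic pension funds' purchases of foreign equities 618.1, new loans extended by domestic banks to foreign borrowers 586.0.)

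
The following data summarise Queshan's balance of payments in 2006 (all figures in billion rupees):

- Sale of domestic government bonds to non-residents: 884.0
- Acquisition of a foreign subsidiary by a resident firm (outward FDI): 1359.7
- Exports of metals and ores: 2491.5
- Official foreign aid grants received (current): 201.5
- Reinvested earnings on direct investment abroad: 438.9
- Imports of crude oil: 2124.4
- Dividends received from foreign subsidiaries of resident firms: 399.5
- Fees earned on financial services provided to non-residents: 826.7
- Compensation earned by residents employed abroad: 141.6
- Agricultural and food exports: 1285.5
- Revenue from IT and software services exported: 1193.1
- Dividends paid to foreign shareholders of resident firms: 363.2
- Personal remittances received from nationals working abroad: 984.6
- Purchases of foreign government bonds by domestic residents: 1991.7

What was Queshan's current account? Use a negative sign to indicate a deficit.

Goods: 2491.5 + 1285.5 - 2124.4 = 1652.6
Services: 1193.1 + 826.7 = 2019.8
Primary income: 141.6 + 438.9 + 399.5 - 363.2 = 616.8
Secondary income: 201.5 + 984.6 = 1186.1
Current account = 1652.6 + 2019.8 + 616.8 + 1186.1 = 5475.3
(Excluded from the current account — financial account: sale of domestic government bonds to non-residents 884.0, acquisition of a foreign subsidiary by a resident firm (outward FDI) 1359.7, purchases of foreign government bonds by domestic residents 1991.7.)

5475.3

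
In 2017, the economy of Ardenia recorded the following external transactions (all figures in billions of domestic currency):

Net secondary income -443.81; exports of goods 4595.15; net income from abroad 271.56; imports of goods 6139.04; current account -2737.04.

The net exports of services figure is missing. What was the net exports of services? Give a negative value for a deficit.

Current account = goods balance + services balance + net primary income + net secondary income
Sum of the known components = -1716.14
Net exports of services = CA - (known components) = -2737.04 - (-1716.14) = -1020.90

-1020.90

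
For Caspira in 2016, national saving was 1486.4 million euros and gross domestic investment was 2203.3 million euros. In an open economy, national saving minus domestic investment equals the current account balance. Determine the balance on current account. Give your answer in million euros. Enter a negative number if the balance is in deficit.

S - I = CA (net lending to the rest of the world).
CA = S - I = 1486.4 - 2203.3 = -716.9

-716.9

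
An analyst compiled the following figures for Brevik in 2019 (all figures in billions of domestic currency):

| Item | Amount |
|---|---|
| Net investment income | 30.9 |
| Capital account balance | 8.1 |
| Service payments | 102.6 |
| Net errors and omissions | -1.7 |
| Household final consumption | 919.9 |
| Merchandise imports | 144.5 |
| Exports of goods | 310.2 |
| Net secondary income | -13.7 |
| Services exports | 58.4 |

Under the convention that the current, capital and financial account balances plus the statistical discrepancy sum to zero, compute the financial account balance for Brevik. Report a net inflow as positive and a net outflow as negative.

Goods balance = 310.2 - 144.5 = 165.7
Services balance = 58.4 - 102.6 = -44.2
Trade balance (goods + services) = 165.7 + (-44.2) = 121.5
Net primary income = 30.9
Net secondary income = -13.7
Current account = 121.5 + 30.9 + (-13.7) = 138.7
Financial account = -(138.7 + 8.1 + (-1.7)) = -145.1

-145.1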